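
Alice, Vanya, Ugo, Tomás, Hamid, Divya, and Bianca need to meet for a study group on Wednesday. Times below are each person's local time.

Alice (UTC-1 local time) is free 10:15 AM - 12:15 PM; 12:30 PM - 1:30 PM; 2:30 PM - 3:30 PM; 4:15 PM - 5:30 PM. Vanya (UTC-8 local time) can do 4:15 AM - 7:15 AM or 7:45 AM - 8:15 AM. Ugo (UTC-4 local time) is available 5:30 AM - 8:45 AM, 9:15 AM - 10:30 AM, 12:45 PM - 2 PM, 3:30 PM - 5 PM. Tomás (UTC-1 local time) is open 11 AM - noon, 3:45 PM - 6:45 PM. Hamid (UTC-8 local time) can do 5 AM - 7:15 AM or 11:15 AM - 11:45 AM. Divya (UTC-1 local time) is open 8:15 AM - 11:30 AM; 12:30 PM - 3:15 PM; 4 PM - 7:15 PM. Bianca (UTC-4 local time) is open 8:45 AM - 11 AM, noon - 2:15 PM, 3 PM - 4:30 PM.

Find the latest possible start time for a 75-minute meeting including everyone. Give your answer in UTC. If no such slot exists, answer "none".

Alice in UTC: 11:15-13:15, 13:30-14:30, 15:30-16:30, 17:15-18:30 (add 1h to convert from UTC-1).
Vanya in UTC: 12:15-15:15, 15:45-16:15 (add 8h to convert from UTC-8).
Ugo in UTC: 09:30-12:45, 13:15-14:30, 16:45-18:00, 19:30-21:00 (add 4h to convert from UTC-4).
Tomás in UTC: 12:00-13:00, 16:45-19:45 (add 1h to convert from UTC-1).
Hamid in UTC: 13:00-15:15, 19:15-19:45 (add 8h to convert from UTC-8).
Divya in UTC: 09:15-12:30, 13:30-16:15, 17:00-20:15 (add 1h to convert from UTC-1).
Bianca in UTC: 12:45-15:00, 16:00-18:15, 19:00-20:30 (add 4h to convert from UTC-4).
Alice ∩ Vanya: 12:15-13:15, 13:30-14:30, 15:45-16:15.
Alice ∩ Vanya ∩ Ugo: 12:15-12:45, 13:30-14:30.
Alice ∩ Vanya ∩ Ugo ∩ Tomás: 12:15-12:45.
Alice ∩ Vanya ∩ Ugo ∩ Tomás ∩ Hamid: ∅.
Alice ∩ Vanya ∩ Ugo ∩ Tomás ∩ Hamid ∩ Divya: ∅.
Alice ∩ Vanya ∩ Ugo ∩ Tomás ∩ Hamid ∩ Divya ∩ Bianca: ∅.
There is no time when everyone is free.
No common window is at least 75 minutes long.

none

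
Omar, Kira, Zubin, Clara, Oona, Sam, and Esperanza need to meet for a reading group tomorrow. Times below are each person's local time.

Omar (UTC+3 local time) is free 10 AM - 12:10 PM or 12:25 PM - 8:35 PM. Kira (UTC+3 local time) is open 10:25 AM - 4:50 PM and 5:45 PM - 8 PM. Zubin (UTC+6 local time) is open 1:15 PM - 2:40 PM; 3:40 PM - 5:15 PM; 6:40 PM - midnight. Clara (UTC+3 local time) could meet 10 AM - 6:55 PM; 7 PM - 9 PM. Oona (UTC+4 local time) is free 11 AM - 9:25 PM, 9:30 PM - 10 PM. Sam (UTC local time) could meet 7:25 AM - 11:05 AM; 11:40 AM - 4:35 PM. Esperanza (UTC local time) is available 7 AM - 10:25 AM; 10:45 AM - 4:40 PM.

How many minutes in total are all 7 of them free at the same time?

Omar in UTC: 07:00-09:10, 09:25-17:35 (subtract 3h to convert from UTC+3).
Kira in UTC: 07:25-13:50, 14:45-17:00 (subtract 3h to convert from UTC+3).
Zubin in UTC: 07:15-08:40, 09:40-11:15, 12:40-18:00 (subtract 6h to convert from UTC+6).
Clara in UTC: 07:00-15:55, 16:00-18:00 (subtract 3h to convert from UTC+3).
Oona in UTC: 07:00-17:25, 17:30-18:00 (subtract 4h to convert from UTC+4).
Sam in UTC: 07:25-11:05, 11:40-16:35.
Esperanza in UTC: 07:00-10:25, 10:45-16:40.
Omar ∩ Kira: 07:25-09:10, 09:25-13:50, 14:45-17:00.
Omar ∩ Kira ∩ Zubin: 07:25-08:40, 09:40-11:15, 12:40-13:50, 14:45-17:00.
Omar ∩ Kira ∩ Zubin ∩ Clara: 07:25-08:40, 09:40-11:15, 12:40-13:50, 14:45-15:55, 16:00-17:00.
Omar ∩ Kira ∩ Zubin ∩ Clara ∩ Oona: 07:25-08:40, 09:40-11:15, 12:40-13:50, 14:45-15:55, 16:00-17:00.
Omar ∩ Kira ∩ Zubin ∩ Clara ∩ Oona ∩ Sam: 07:25-08:40, 09:40-11:05, 12:40-13:50, 14:45-15:55, 16:00-16:35.
Omar ∩ Kira ∩ Zubin ∩ Clara ∩ Oona ∩ Sam ∩ Esperanza: 07:25-08:40, 09:40-10:25, 10:45-11:05, 12:40-13:50, 14:45-15:55, 16:00-16:35.
Summing the common windows: 75 + 45 + 20 + 70 + 70 + 35 = 315 minutes.

315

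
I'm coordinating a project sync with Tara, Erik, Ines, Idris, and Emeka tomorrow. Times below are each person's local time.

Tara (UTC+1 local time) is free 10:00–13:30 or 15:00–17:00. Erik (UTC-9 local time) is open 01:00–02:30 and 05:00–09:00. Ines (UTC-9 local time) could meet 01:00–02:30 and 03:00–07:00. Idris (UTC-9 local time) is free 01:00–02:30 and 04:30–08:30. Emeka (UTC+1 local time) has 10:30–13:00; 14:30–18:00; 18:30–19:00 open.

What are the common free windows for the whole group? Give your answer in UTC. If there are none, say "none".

Tara in UTC: 09:00-12:30, 14:00-16:00 (subtract 1h to convert from UTC+1).
Erik in UTC: 10:00-11:30, 14:00-18:00 (add 9h to convert from UTC-9).
Ines in UTC: 10:00-11:30, 12:00-16:00 (add 9h to convert from UTC-9).
Idris in UTC: 10:00-11:30, 13:30-17:30 (add 9h to convert from UTC-9).
Emeka in UTC: 09:30-12:00, 13:30-17:00, 17:30-18:00 (subtract 1h to convert from UTC+1).
Tara ∩ Erik: 10:00-11:30, 14:00-16:00.
Tara ∩ Erik ∩ Ines: 10:00-11:30, 14:00-16:00.
Tara ∩ Erik ∩ Ines ∩ Idris: 10:00-11:30, 14:00-16:00.
Tara ∩ Erik ∩ Ines ∩ Idris ∩ Emeka: 10:00-11:30, 14:00-16:00.
So the common availability across everyone is 10:00-11:30, 14:00-16:00.

10:00-11:30, 14:00-16:00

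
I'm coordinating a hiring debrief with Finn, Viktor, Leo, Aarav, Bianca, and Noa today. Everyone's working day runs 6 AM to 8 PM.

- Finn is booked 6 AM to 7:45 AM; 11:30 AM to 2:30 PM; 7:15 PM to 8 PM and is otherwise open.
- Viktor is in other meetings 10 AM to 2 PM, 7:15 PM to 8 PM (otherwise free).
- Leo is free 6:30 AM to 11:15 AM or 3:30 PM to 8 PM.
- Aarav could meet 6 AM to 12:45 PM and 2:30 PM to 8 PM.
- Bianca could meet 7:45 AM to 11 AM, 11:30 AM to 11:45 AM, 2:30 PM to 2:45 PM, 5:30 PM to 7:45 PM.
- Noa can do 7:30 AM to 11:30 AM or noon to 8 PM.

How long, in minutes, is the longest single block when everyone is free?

Finn free: 07:45-11:30, 14:30-19:15 (invert busy blocks within the working day).
Viktor free: 06:00-10:00, 14:00-19:15 (invert busy blocks within the working day).
Leo free: 06:30-11:15, 15:30-20:00.
Aarav free: 06:00-12:45, 14:30-20:00.
Bianca free: 07:45-11:00, 11:30-11:45, 14:30-14:45, 17:30-19:45.
Noa free: 07:30-11:30, 12:00-20:00.
Finn ∩ Viktor: 07:45-10:00, 14:30-19:15.
Finn ∩ Viktor ∩ Leo: 07:45-10:00, 15:30-19:15.
Finn ∩ Viktor ∩ Leo ∩ Aarav: 07:45-10:00, 15:30-19:15.
Finn ∩ Viktor ∩ Leo ∩ Aarav ∩ Bianca: 07:45-10:00, 17:30-19:15.
Finn ∩ Viktor ∩ Leo ∩ Aarav ∩ Bianca ∩ Noa: 07:45-10:00, 17:30-19:15.
The longest is 07:45-10:00 at 135 minutes.

135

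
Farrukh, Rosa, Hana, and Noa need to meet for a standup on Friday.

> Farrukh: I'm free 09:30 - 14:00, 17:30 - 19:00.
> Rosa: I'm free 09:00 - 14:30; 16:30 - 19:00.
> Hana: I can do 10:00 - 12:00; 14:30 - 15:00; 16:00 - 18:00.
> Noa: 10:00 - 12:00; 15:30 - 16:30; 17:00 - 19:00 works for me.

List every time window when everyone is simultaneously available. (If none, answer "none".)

Farrukh ∩ Rosa: 09:30-14:00, 17:30-19:00.
Farrukh ∩ Rosa ∩ Hana: 10:00-12:00, 17:30-18:00.
Farrukh ∩ Rosa ∩ Hana ∩ Noa: 10:00-12:00, 17:30-18:00.

10:00-12:00, 17:30-18:00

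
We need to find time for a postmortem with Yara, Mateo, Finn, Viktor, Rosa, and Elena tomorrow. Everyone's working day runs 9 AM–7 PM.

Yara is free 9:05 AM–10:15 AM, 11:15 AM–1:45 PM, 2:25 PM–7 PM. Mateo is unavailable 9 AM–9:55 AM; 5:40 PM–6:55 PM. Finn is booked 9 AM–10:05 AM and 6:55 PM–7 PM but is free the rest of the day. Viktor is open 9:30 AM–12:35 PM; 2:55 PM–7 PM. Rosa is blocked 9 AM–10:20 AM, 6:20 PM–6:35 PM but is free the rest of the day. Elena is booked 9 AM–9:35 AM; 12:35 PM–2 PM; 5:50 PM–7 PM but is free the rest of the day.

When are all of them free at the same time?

11:15-12:35, 14:55-17:40

Yara free: 09:05-10:15, 11:15-13:45, 14:25-19:00.
Mateo free: 09:55-17:40, 18:55-19:00 (invert busy blocks within the working day).
Finn free: 10:05-18:55 (invert busy blocks within the working day).
Viktor free: 09:30-12:35, 14:55-19:00.
Rosa free: 10:20-18:20, 18:35-19:00 (invert busy blocks within the working day).
Elena free: 09:35-12:35, 14:00-17:50 (invert busy blocks within the working day).
Yara ∩ Mateo: 09:55-10:15, 11:15-13:45, 14:25-17:40, 18:55-19:00.
Yara ∩ Mateo ∩ Finn: 10:05-10:15, 11:15-13:45, 14:25-17:40.
Yara ∩ Mateo ∩ Finn ∩ Viktor: 10:05-10:15, 11:15-12:35, 14:55-17:40.
Yara ∩ Mateo ∩ Finn ∩ Viktor ∩ Rosa: 11:15-12:35, 14:55-17:40.
Yara ∩ Mateo ∩ Finn ∩ Viktor ∩ Rosa ∩ Elena: 11:15-12:35, 14:55-17:40.
So the common availability across everyone is 11:15-12:35, 14:55-17:40.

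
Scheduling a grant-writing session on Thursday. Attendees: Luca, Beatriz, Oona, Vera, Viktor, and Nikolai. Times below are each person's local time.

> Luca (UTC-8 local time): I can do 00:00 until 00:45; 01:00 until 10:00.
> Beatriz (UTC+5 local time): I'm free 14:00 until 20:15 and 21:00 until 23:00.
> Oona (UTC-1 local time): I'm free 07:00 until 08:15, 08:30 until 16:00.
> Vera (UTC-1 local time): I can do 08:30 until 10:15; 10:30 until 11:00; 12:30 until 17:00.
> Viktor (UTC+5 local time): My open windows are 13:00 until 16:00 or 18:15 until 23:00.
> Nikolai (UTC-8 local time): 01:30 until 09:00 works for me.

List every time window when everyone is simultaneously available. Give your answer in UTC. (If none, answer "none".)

Luca in UTC: 08:00-08:45, 09:00-18:00 (add 8h to convert from UTC-8).
Beatriz in UTC: 09:00-15:15, 16:00-18:00 (subtract 5h to convert from UTC+5).
Oona in UTC: 08:00-09:15, 09:30-17:00 (add 1h to convert from UTC-1).
Vera in UTC: 09:30-11:15, 11:30-12:00, 13:30-18:00 (add 1h to convert from UTC-1).
Viktor in UTC: 08:00-11:00, 13:15-18:00 (subtract 5h to convert from UTC+5).
Nikolai in UTC: 09:30-17:00 (add 8h to convert from UTC-8).
Luca ∩ Beatriz: 09:00-15:15, 16:00-18:00.
Luca ∩ Beatriz ∩ Oona: 09:00-09:15, 09:30-15:15, 16:00-17:00.
Luca ∩ Beatriz ∩ Oona ∩ Vera: 09:30-11:15, 11:30-12:00, 13:30-15:15, 16:00-17:00.
Luca ∩ Beatriz ∩ Oona ∩ Vera ∩ Viktor: 09:30-11:00, 13:30-15:15, 16:00-17:00.
Luca ∩ Beatriz ∩ Oona ∩ Vera ∩ Viktor ∩ Nikolai: 09:30-11:00, 13:30-15:15, 16:00-17:00.

09:30-11:00, 13:30-15:15, 16:00-17:00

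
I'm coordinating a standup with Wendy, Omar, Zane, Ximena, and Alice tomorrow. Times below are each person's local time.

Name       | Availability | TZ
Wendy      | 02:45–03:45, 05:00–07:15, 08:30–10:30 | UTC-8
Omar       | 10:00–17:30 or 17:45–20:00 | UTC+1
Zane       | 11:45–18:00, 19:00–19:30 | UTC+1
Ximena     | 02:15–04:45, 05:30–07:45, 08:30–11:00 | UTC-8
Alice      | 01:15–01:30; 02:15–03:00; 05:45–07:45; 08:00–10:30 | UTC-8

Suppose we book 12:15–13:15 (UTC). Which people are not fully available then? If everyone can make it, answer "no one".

Wendy in UTC: 10:45-11:45, 13:00-15:15, 16:30-18:30 (add 8h to convert from UTC-8).
Omar in UTC: 09:00-16:30, 16:45-19:00 (subtract 1h to convert from UTC+1).
Zane in UTC: 10:45-17:00, 18:00-18:30 (subtract 1h to convert from UTC+1).
Ximena in UTC: 10:15-12:45, 13:30-15:45, 16:30-19:00 (add 8h to convert from UTC-8).
Alice in UTC: 09:15-09:30, 10:15-11:00, 13:45-15:45, 16:00-18:30 (add 8h to convert from UTC-8).
Wendy: not fully free for 12:15-13:15. Omar: free for 12:15-13:15. Zane: free for 12:15-13:15. Ximena: not fully free for 12:15-13:15. Alice: not fully free for 12:15-13:15.

Alice, Wendy, Ximena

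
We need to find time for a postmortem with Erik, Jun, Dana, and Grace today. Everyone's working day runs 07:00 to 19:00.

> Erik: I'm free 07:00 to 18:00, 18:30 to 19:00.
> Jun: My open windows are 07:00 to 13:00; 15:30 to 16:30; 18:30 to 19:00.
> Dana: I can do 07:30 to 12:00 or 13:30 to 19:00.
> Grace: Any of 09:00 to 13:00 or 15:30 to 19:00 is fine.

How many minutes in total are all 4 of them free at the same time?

270

Erik ∩ Jun: 07:00-13:00, 15:30-16:30, 18:30-19:00.
Erik ∩ Jun ∩ Dana: 07:30-12:00, 15:30-16:30, 18:30-19:00.
Erik ∩ Jun ∩ Dana ∩ Grace: 09:00-12:00, 15:30-16:30, 18:30-19:00.
Summing the common windows: 180 + 60 + 30 = 270 minutes.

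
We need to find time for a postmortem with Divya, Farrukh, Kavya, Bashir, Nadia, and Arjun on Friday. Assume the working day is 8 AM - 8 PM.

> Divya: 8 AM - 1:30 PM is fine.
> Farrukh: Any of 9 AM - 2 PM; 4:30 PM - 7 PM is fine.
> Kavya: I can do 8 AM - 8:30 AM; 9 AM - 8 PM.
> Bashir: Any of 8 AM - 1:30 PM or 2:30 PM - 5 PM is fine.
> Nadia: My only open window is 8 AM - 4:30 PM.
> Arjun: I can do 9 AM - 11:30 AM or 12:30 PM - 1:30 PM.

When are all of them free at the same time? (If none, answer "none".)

09:00-11:30, 12:30-13:30

Divya ∩ Farrukh: 09:00-13:30.
Divya ∩ Farrukh ∩ Kavya: 09:00-13:30.
Divya ∩ Farrukh ∩ Kavya ∩ Bashir: 09:00-13:30.
Divya ∩ Farrukh ∩ Kavya ∩ Bashir ∩ Nadia: 09:00-13:30.
Divya ∩ Farrukh ∩ Kavya ∩ Bashir ∩ Nadia ∩ Arjun: 09:00-11:30, 12:30-13:30.
Those are the intersection windows.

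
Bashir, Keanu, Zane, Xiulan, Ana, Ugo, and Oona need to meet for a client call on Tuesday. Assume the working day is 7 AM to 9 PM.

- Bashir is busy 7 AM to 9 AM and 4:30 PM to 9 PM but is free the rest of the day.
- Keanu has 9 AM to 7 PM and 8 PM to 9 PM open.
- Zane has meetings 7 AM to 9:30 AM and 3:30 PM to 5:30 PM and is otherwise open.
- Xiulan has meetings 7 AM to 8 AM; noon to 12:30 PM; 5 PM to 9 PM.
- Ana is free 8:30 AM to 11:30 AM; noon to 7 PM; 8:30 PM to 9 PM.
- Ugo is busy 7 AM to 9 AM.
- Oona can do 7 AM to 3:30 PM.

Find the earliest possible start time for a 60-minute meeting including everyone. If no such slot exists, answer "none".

09:30

Bashir free: 09:00-16:30 (invert busy blocks within the working day).
Keanu free: 09:00-19:00, 20:00-21:00.
Zane free: 09:30-15:30, 17:30-21:00 (invert busy blocks within the working day).
Xiulan free: 08:00-12:00, 12:30-17:00 (invert busy blocks within the working day).
Ana free: 08:30-11:30, 12:00-19:00, 20:30-21:00.
Ugo free: 09:00-21:00 (invert busy blocks within the working day).
Oona free: 07:00-15:30.
Bashir ∩ Keanu: 09:00-16:30.
Bashir ∩ Keanu ∩ Zane: 09:30-15:30.
Bashir ∩ Keanu ∩ Zane ∩ Xiulan: 09:30-12:00, 12:30-15:30.
Bashir ∩ Keanu ∩ Zane ∩ Xiulan ∩ Ana: 09:30-11:30, 12:30-15:30.
Bashir ∩ Keanu ∩ Zane ∩ Xiulan ∩ Ana ∩ Ugo: 09:30-11:30, 12:30-15:30.
Bashir ∩ Keanu ∩ Zane ∩ Xiulan ∩ Ana ∩ Ugo ∩ Oona: 09:30-11:30, 12:30-15:30.
The first common window of at least 60 minutes is 09:30-11:30, so the earliest start is 09:30.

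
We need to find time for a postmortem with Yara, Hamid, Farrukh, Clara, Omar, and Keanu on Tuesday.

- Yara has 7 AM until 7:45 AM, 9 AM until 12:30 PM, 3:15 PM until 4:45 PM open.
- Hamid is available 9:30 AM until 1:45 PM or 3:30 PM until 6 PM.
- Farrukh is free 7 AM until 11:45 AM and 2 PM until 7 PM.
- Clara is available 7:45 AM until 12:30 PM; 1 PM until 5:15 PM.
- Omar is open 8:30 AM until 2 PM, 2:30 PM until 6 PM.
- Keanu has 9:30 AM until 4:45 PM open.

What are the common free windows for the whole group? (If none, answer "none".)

Yara ∩ Hamid: 09:30-12:30, 15:30-16:45.
Yara ∩ Hamid ∩ Farrukh: 09:30-11:45, 15:30-16:45.
Yara ∩ Hamid ∩ Farrukh ∩ Clara: 09:30-11:45, 15:30-16:45.
Yara ∩ Hamid ∩ Farrukh ∩ Clara ∩ Omar: 09:30-11:45, 15:30-16:45.
Yara ∩ Hamid ∩ Farrukh ∩ Clara ∩ Omar ∩ Keanu: 09:30-11:45, 15:30-16:45.
So the common availability across everyone is 09:30-11:45, 15:30-16:45.

09:30-11:45, 15:30-16:45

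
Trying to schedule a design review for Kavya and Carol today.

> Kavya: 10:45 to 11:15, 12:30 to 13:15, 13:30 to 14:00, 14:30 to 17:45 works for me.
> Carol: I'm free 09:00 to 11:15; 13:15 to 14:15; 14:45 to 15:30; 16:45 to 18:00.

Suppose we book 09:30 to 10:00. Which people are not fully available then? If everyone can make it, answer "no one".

Kavya: not fully free for 09:30-10:00. Carol: free for 09:30-10:00.

Kavya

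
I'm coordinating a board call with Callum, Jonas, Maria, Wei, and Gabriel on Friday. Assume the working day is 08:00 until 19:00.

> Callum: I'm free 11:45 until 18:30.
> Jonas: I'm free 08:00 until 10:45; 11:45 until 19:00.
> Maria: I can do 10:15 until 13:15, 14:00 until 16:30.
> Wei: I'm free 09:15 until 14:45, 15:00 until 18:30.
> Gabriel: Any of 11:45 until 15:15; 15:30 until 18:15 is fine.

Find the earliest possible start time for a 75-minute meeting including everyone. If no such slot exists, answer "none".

Callum ∩ Jonas: 11:45-18:30.
Callum ∩ Jonas ∩ Maria: 11:45-13:15, 14:00-16:30.
Callum ∩ Jonas ∩ Maria ∩ Wei: 11:45-13:15, 14:00-14:45, 15:00-16:30.
Callum ∩ Jonas ∩ Maria ∩ Wei ∩ Gabriel: 11:45-13:15, 14:00-14:45, 15:00-15:15, 15:30-16:30.
So the common availability across everyone is 11:45-13:15, 14:00-14:45, 15:00-15:15, 15:30-16:30.
The first common window of at least 75 minutes is 11:45-13:15, so the earliest start is 11:45.

11:45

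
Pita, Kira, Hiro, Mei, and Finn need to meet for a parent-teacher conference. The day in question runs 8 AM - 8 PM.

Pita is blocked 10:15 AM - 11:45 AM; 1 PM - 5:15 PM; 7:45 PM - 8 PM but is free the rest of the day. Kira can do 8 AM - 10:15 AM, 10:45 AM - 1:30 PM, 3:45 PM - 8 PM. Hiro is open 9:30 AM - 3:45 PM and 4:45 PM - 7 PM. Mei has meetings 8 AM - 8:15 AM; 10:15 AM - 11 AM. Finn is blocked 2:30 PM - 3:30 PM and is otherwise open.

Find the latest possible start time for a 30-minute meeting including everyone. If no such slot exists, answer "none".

Pita free: 08:00-10:15, 11:45-13:00, 17:15-19:45 (invert busy blocks within the working day).
Kira free: 08:00-10:15, 10:45-13:30, 15:45-20:00.
Hiro free: 09:30-15:45, 16:45-19:00.
Mei free: 08:15-10:15, 11:00-20:00 (invert busy blocks within the working day).
Finn free: 08:00-14:30, 15:30-20:00 (invert busy blocks within the working day).
Pita ∩ Kira: 08:00-10:15, 11:45-13:00, 17:15-19:45.
Pita ∩ Kira ∩ Hiro: 09:30-10:15, 11:45-13:00, 17:15-19:00.
Pita ∩ Kira ∩ Hiro ∩ Mei: 09:30-10:15, 11:45-13:00, 17:15-19:00.
Pita ∩ Kira ∩ Hiro ∩ Mei ∩ Finn: 09:30-10:15, 11:45-13:00, 17:15-19:00.
So the common availability across everyone is 09:30-10:15, 11:45-13:00, 17:15-19:00.
The last common window of at least 30 minutes is 17:15-19:00; a 30-minute meeting can start as late as 18:30 and still end by 19:00.

18:30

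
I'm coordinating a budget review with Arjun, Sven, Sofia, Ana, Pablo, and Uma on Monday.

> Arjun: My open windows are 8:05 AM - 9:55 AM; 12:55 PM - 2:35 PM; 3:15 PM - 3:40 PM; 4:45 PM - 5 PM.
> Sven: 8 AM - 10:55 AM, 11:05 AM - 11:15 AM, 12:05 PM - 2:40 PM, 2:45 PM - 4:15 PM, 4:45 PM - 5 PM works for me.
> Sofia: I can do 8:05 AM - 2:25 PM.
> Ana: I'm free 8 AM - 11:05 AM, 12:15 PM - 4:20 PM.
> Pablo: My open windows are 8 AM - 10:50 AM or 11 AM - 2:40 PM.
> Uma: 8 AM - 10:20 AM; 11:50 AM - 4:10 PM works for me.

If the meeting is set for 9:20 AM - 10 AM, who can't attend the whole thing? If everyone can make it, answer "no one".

Arjun

Arjun: not fully free for 09:20-10:00. Sven: free for 09:20-10:00. Sofia: free for 09:20-10:00. Ana: free for 09:20-10:00. Pablo: free for 09:20-10:00. Uma: free for 09:20-10:00.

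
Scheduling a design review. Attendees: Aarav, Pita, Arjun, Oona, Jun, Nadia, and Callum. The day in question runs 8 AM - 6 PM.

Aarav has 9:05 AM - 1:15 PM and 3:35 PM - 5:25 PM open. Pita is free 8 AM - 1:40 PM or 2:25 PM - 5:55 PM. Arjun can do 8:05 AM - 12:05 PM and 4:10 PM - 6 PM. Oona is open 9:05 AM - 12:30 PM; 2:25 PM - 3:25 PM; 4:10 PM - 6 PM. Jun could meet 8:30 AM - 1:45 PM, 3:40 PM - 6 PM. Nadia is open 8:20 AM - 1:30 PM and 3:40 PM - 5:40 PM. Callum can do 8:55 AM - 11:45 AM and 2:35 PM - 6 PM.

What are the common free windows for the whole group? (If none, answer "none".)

09:05-11:45, 16:10-17:25

Aarav ∩ Pita: 09:05-13:15, 15:35-17:25.
Aarav ∩ Pita ∩ Arjun: 09:05-12:05, 16:10-17:25.
Aarav ∩ Pita ∩ Arjun ∩ Oona: 09:05-12:05, 16:10-17:25.
Aarav ∩ Pita ∩ Arjun ∩ Oona ∩ Jun: 09:05-12:05, 16:10-17:25.
Aarav ∩ Pita ∩ Arjun ∩ Oona ∩ Jun ∩ Nadia: 09:05-12:05, 16:10-17:25.
Aarav ∩ Pita ∩ Arjun ∩ Oona ∩ Jun ∩ Nadia ∩ Callum: 09:05-11:45, 16:10-17:25.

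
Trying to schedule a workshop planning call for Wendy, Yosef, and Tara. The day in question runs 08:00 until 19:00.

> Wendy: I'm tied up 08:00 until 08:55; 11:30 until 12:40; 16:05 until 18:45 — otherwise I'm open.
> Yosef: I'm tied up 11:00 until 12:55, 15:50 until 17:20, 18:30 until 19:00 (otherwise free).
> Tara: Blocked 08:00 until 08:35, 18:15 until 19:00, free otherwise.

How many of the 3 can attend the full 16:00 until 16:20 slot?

Wendy free: 08:55-11:30, 12:40-16:05, 18:45-19:00 (invert busy blocks within the working day).
Yosef free: 08:00-11:00, 12:55-15:50, 17:20-18:30 (invert busy blocks within the working day).
Tara free: 08:35-18:15 (invert busy blocks within the working day).
Tara can make the full 16:00-16:20 slot — that's 1.

1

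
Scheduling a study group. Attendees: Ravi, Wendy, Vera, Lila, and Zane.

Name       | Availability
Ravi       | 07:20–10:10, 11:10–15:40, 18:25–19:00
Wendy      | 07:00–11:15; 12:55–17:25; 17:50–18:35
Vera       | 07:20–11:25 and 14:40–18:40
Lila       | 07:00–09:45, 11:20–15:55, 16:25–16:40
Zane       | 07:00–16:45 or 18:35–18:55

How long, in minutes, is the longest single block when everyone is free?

145

Ravi ∩ Wendy: 07:20-10:10, 11:10-11:15, 12:55-15:40, 18:25-18:35.
Ravi ∩ Wendy ∩ Vera: 07:20-10:10, 11:10-11:15, 14:40-15:40, 18:25-18:35.
Ravi ∩ Wendy ∩ Vera ∩ Lila: 07:20-09:45, 14:40-15:40.
Ravi ∩ Wendy ∩ Vera ∩ Lila ∩ Zane: 07:20-09:45, 14:40-15:40.
The longest is 07:20-09:45 at 145 minutes.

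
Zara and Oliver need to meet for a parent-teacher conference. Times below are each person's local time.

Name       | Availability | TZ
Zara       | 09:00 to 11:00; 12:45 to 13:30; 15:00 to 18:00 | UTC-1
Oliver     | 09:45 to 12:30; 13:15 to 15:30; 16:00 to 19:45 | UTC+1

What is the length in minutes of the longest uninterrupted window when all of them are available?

165

Zara in UTC: 10:00-12:00, 13:45-14:30, 16:00-19:00 (add 1h to convert from UTC-1).
Oliver in UTC: 08:45-11:30, 12:15-14:30, 15:00-18:45 (subtract 1h to convert from UTC+1).
Zara ∩ Oliver: 10:00-11:30, 13:45-14:30, 16:00-18:45.
Those are the intersection windows.
The longest is 16:00-18:45 at 165 minutes.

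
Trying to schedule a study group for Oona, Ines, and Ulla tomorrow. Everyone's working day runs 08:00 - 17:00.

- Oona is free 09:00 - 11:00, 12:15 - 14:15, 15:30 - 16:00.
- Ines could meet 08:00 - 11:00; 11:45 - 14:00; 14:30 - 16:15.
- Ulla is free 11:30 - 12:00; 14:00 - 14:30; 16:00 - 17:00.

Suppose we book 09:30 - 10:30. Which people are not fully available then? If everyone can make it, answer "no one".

Ulla

Oona: free for 09:30-10:30. Ines: free for 09:30-10:30. Ulla: not fully free for 09:30-10:30.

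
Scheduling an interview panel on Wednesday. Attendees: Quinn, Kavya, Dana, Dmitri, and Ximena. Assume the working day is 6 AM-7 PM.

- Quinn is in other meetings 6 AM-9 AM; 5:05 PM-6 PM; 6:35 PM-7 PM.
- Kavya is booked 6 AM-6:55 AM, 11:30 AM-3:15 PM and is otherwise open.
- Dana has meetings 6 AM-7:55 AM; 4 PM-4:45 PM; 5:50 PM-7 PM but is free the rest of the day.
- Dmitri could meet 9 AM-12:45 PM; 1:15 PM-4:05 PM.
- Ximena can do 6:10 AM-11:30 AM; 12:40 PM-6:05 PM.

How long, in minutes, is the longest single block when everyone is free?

150

Quinn free: 09:00-17:05, 18:00-18:35 (invert busy blocks within the working day).
Kavya free: 06:55-11:30, 15:15-19:00 (invert busy blocks within the working day).
Dana free: 07:55-16:00, 16:45-17:50 (invert busy blocks within the working day).
Dmitri free: 09:00-12:45, 13:15-16:05.
Ximena free: 06:10-11:30, 12:40-18:05.
Quinn ∩ Kavya: 09:00-11:30, 15:15-17:05, 18:00-18:35.
Quinn ∩ Kavya ∩ Dana: 09:00-11:30, 15:15-16:00, 16:45-17:05.
Quinn ∩ Kavya ∩ Dana ∩ Dmitri: 09:00-11:30, 15:15-16:00.
Quinn ∩ Kavya ∩ Dana ∩ Dmitri ∩ Ximena: 09:00-11:30, 15:15-16:00.
The longest is 09:00-11:30 at 150 minutes.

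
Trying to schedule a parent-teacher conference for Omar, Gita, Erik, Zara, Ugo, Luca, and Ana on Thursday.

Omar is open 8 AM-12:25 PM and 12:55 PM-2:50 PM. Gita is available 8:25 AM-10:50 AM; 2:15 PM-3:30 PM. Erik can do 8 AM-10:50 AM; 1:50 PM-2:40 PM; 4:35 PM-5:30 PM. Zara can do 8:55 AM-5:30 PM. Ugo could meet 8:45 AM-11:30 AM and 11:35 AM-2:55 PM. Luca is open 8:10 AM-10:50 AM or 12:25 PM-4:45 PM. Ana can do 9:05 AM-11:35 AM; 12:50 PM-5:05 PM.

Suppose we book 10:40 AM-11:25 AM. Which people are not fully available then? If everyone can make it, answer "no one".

Omar: free for 10:40-11:25. Gita: not fully free for 10:40-11:25. Erik: not fully free for 10:40-11:25. Zara: free for 10:40-11:25. Ugo: free for 10:40-11:25. Luca: not fully free for 10:40-11:25. Ana: free for 10:40-11:25.

Erik, Gita, Luca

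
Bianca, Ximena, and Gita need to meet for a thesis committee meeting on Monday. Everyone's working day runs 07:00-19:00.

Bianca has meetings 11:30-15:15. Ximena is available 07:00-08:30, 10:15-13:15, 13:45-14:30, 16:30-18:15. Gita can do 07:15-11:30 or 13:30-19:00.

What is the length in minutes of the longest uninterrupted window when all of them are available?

105

Bianca free: 07:00-11:30, 15:15-19:00 (invert busy blocks within the working day).
Ximena free: 07:00-08:30, 10:15-13:15, 13:45-14:30, 16:30-18:15.
Gita free: 07:15-11:30, 13:30-19:00.
Bianca ∩ Ximena: 07:00-08:30, 10:15-11:30, 16:30-18:15.
Bianca ∩ Ximena ∩ Gita: 07:15-08:30, 10:15-11:30, 16:30-18:15.
So the common availability across everyone is 07:15-08:30, 10:15-11:30, 16:30-18:15.
The longest is 16:30-18:15 at 105 minutes.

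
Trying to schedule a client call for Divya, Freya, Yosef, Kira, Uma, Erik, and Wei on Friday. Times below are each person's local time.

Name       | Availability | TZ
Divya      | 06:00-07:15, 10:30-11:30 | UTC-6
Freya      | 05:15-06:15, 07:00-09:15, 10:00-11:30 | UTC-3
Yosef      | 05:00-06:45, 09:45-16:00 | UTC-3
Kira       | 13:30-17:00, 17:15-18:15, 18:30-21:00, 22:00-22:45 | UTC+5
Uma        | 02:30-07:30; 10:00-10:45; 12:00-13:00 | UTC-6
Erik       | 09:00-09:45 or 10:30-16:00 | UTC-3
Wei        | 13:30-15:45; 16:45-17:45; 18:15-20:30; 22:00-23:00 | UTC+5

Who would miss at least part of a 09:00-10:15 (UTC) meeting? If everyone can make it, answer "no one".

Divya in UTC: 12:00-13:15, 16:30-17:30 (add 6h to convert from UTC-6).
Freya in UTC: 08:15-09:15, 10:00-12:15, 13:00-14:30 (add 3h to convert from UTC-3).
Yosef in UTC: 08:00-09:45, 12:45-19:00 (add 3h to convert from UTC-3).
Kira in UTC: 08:30-12:00, 12:15-13:15, 13:30-16:00, 17:00-17:45 (subtract 5h to convert from UTC+5).
Uma in UTC: 08:30-13:30, 16:00-16:45, 18:00-19:00 (add 6h to convert from UTC-6).
Erik in UTC: 12:00-12:45, 13:30-19:00 (add 3h to convert from UTC-3).
Wei in UTC: 08:30-10:45, 11:45-12:45, 13:15-15:30, 17:00-18:00 (subtract 5h to convert from UTC+5).
Divya: not fully free for 09:00-10:15. Freya: not fully free for 09:00-10:15. Yosef: not fully free for 09:00-10:15. Kira: free for 09:00-10:15. Uma: free for 09:00-10:15. Erik: not fully free for 09:00-10:15. Wei: free for 09:00-10:15.

Divya, Erik, Freya, Yosef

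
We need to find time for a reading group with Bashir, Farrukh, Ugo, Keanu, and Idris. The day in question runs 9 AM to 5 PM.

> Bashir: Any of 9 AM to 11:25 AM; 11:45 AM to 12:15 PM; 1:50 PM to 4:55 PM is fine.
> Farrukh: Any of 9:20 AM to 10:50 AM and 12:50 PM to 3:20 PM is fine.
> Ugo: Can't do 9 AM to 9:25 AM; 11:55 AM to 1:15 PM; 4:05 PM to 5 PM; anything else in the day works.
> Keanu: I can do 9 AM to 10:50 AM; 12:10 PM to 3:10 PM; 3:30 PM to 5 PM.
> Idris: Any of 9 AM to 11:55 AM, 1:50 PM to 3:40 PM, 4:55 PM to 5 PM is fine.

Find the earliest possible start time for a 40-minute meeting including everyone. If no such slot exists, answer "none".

09:25

Bashir free: 09:00-11:25, 11:45-12:15, 13:50-16:55.
Farrukh free: 09:20-10:50, 12:50-15:20.
Ugo free: 09:25-11:55, 13:15-16:05 (invert busy blocks within the working day).
Keanu free: 09:00-10:50, 12:10-15:10, 15:30-17:00.
Idris free: 09:00-11:55, 13:50-15:40, 16:55-17:00.
Bashir ∩ Farrukh: 09:20-10:50, 13:50-15:20.
Bashir ∩ Farrukh ∩ Ugo: 09:25-10:50, 13:50-15:20.
Bashir ∩ Farrukh ∩ Ugo ∩ Keanu: 09:25-10:50, 13:50-15:10.
Bashir ∩ Farrukh ∩ Ugo ∩ Keanu ∩ Idris: 09:25-10:50, 13:50-15:10.
So the common availability across everyone is 09:25-10:50, 13:50-15:10.
The first common window of at least 40 minutes is 09:25-10:50, so the earliest start is 09:25.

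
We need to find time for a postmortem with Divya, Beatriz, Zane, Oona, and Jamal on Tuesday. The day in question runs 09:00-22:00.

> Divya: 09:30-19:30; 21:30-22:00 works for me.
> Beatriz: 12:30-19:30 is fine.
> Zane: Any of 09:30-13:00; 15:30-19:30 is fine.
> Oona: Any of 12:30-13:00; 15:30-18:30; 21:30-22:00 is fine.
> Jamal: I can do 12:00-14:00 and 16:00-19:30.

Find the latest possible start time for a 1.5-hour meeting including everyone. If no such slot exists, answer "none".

Divya ∩ Beatriz: 12:30-19:30.
Divya ∩ Beatriz ∩ Zane: 12:30-13:00, 15:30-19:30.
Divya ∩ Beatriz ∩ Zane ∩ Oona: 12:30-13:00, 15:30-18:30.
Divya ∩ Beatriz ∩ Zane ∩ Oona ∩ Jamal: 12:30-13:00, 16:00-18:30.
The last common window of at least 90 minutes is 16:00-18:30; a 90-minute meeting can start as late as 17:00 and still end by 18:30.

17:00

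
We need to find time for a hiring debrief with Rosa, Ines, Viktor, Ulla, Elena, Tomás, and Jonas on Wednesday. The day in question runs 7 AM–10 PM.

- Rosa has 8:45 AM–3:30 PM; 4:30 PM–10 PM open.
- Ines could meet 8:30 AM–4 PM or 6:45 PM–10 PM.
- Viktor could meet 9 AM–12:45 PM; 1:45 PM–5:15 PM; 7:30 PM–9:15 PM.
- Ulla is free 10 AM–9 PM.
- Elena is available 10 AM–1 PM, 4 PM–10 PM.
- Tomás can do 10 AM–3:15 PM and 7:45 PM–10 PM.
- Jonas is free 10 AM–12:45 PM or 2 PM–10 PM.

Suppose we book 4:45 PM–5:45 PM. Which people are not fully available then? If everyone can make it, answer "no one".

Ines, Tomás, Viktor

Rosa: free for 16:45-17:45. Ines: not fully free for 16:45-17:45. Viktor: not fully free for 16:45-17:45. Ulla: free for 16:45-17:45. Elena: free for 16:45-17:45. Tomás: not fully free for 16:45-17:45. Jonas: free for 16:45-17:45.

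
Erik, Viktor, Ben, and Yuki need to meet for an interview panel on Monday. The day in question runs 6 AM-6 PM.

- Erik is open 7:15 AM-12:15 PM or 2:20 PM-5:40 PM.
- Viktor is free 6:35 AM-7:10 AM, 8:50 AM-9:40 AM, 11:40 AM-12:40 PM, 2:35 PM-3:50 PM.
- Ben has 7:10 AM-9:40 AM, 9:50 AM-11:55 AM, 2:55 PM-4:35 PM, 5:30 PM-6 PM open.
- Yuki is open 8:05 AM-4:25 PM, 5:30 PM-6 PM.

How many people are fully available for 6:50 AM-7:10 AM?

1

Viktor can make the full 06:50-07:10 slot — that's 1.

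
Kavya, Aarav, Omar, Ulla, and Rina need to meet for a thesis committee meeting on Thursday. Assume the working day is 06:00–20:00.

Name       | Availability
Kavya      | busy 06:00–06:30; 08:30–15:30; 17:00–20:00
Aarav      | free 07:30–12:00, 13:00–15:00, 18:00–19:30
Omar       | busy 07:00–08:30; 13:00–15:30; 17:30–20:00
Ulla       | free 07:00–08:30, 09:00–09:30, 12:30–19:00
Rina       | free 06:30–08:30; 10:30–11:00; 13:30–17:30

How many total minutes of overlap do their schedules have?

0

Kavya free: 06:30-08:30, 15:30-17:00 (invert busy blocks within the working day).
Aarav free: 07:30-12:00, 13:00-15:00, 18:00-19:30.
Omar free: 06:00-07:00, 08:30-13:00, 15:30-17:30 (invert busy blocks within the working day).
Ulla free: 07:00-08:30, 09:00-09:30, 12:30-19:00.
Rina free: 06:30-08:30, 10:30-11:00, 13:30-17:30.
Kavya ∩ Aarav: 07:30-08:30.
Kavya ∩ Aarav ∩ Omar: ∅.
Kavya ∩ Aarav ∩ Omar ∩ Ulla: ∅.
Kavya ∩ Aarav ∩ Omar ∩ Ulla ∩ Rina: ∅.
There is no time when everyone is free.
There is no common window, so the total is 0 minutes.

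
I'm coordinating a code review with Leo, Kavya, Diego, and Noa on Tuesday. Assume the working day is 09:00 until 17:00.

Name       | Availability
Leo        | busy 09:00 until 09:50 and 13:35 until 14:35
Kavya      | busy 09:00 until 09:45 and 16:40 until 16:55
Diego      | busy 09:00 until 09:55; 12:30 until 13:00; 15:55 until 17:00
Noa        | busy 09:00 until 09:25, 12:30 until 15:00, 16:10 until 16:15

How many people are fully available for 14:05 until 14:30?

2

Leo free: 09:50-13:35, 14:35-17:00 (invert busy blocks within the working day).
Kavya free: 09:45-16:40, 16:55-17:00 (invert busy blocks within the working day).
Diego free: 09:55-12:30, 13:00-15:55 (invert busy blocks within the working day).
Noa free: 09:25-12:30, 15:00-16:10, 16:15-17:00 (invert busy blocks within the working day).
Kavya and Diego can make the full 14:05-14:30 slot — that's 2.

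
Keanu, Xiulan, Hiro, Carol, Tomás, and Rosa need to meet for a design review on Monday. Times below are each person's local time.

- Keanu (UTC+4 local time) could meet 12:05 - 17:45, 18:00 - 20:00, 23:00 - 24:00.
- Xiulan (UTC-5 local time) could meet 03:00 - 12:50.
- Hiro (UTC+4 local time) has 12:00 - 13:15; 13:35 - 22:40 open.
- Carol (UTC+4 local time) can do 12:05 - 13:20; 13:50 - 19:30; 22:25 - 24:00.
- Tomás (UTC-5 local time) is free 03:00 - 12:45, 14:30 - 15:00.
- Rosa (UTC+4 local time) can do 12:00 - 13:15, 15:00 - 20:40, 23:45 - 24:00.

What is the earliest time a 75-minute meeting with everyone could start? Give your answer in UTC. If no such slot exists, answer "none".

11:00

Keanu in UTC: 08:05-13:45, 14:00-16:00, 19:00-20:00 (subtract 4h to convert from UTC+4).
Xiulan in UTC: 08:00-17:50 (add 5h to convert from UTC-5).
Hiro in UTC: 08:00-09:15, 09:35-18:40 (subtract 4h to convert from UTC+4).
Carol in UTC: 08:05-09:20, 09:50-15:30, 18:25-20:00 (subtract 4h to convert from UTC+4).
Tomás in UTC: 08:00-17:45, 19:30-20:00 (add 5h to convert from UTC-5).
Rosa in UTC: 08:00-09:15, 11:00-16:40, 19:45-20:00 (subtract 4h to convert from UTC+4).
Keanu ∩ Xiulan: 08:05-13:45, 14:00-16:00.
Keanu ∩ Xiulan ∩ Hiro: 08:05-09:15, 09:35-13:45, 14:00-16:00.
Keanu ∩ Xiulan ∩ Hiro ∩ Carol: 08:05-09:15, 09:50-13:45, 14:00-15:30.
Keanu ∩ Xiulan ∩ Hiro ∩ Carol ∩ Tomás: 08:05-09:15, 09:50-13:45, 14:00-15:30.
Keanu ∩ Xiulan ∩ Hiro ∩ Carol ∩ Tomás ∩ Rosa: 08:05-09:15, 11:00-13:45, 14:00-15:30.
So the common availability across everyone is 08:05-09:15, 11:00-13:45, 14:00-15:30.
The first common window of at least 75 minutes is 11:00-13:45, so the earliest start is 11:00.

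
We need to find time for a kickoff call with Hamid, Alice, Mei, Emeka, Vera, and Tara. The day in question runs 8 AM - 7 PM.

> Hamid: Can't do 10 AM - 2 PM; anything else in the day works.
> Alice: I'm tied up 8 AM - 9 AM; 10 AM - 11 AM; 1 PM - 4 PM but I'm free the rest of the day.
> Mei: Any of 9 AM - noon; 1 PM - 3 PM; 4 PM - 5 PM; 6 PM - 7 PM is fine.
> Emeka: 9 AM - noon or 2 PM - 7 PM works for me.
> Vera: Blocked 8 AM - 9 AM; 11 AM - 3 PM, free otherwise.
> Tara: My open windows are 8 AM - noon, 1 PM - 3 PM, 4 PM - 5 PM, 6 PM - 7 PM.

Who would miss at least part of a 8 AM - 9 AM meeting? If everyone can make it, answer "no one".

Hamid free: 08:00-10:00, 14:00-19:00 (invert busy blocks within the working day).
Alice free: 09:00-10:00, 11:00-13:00, 16:00-19:00 (invert busy blocks within the working day).
Mei free: 09:00-12:00, 13:00-15:00, 16:00-17:00, 18:00-19:00.
Emeka free: 09:00-12:00, 14:00-19:00.
Vera free: 09:00-11:00, 15:00-19:00 (invert busy blocks within the working day).
Tara free: 08:00-12:00, 13:00-15:00, 16:00-17:00, 18:00-19:00.
Hamid: free for 08:00-09:00. Alice: not fully free for 08:00-09:00. Mei: not fully free for 08:00-09:00. Emeka: not fully free for 08:00-09:00. Vera: not fully free for 08:00-09:00. Tara: free for 08:00-09:00.

Alice, Emeka, Mei, Vera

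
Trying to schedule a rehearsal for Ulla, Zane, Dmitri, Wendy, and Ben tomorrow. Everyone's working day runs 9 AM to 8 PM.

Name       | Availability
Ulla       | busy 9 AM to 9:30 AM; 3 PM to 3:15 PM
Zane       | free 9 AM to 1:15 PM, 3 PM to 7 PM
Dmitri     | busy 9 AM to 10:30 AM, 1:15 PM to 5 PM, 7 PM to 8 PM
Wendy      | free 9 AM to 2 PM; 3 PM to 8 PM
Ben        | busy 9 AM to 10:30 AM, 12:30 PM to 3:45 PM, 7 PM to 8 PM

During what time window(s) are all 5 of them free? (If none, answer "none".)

Ulla free: 09:30-15:00, 15:15-20:00 (invert busy blocks within the working day).
Zane free: 09:00-13:15, 15:00-19:00.
Dmitri free: 10:30-13:15, 17:00-19:00 (invert busy blocks within the working day).
Wendy free: 09:00-14:00, 15:00-20:00.
Ben free: 10:30-12:30, 15:45-19:00 (invert busy blocks within the working day).
Ulla ∩ Zane: 09:30-13:15, 15:15-19:00.
Ulla ∩ Zane ∩ Dmitri: 10:30-13:15, 17:00-19:00.
Ulla ∩ Zane ∩ Dmitri ∩ Wendy: 10:30-13:15, 17:00-19:00.
Ulla ∩ Zane ∩ Dmitri ∩ Wendy ∩ Ben: 10:30-12:30, 17:00-19:00.
So the common availability across everyone is 10:30-12:30, 17:00-19:00.

10:30-12:30, 17:00-19:00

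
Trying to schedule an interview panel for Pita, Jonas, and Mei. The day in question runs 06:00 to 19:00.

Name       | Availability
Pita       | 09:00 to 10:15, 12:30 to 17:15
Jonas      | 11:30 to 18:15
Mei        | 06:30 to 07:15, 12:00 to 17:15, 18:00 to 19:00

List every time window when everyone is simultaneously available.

Pita ∩ Jonas: 12:30-17:15.
Pita ∩ Jonas ∩ Mei: 12:30-17:15.
So the common availability across everyone is 12:30-17:15.

12:30-17:15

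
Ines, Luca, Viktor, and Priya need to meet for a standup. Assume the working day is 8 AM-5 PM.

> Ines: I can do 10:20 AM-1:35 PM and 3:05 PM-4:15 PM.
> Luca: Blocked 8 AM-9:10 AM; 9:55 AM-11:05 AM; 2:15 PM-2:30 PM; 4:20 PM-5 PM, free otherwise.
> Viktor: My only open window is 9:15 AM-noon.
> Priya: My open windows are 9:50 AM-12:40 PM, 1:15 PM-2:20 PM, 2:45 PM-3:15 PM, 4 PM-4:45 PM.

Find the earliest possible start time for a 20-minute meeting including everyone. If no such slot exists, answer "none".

11:05

Ines free: 10:20-13:35, 15:05-16:15.
Luca free: 09:10-09:55, 11:05-14:15, 14:30-16:20 (invert busy blocks within the working day).
Viktor free: 09:15-12:00.
Priya free: 09:50-12:40, 13:15-14:20, 14:45-15:15, 16:00-16:45.
Ines ∩ Luca: 11:05-13:35, 15:05-16:15.
Ines ∩ Luca ∩ Viktor: 11:05-12:00.
Ines ∩ Luca ∩ Viktor ∩ Priya: 11:05-12:00.
The first common window of at least 20 minutes is 11:05-12:00, so the earliest start is 11:05.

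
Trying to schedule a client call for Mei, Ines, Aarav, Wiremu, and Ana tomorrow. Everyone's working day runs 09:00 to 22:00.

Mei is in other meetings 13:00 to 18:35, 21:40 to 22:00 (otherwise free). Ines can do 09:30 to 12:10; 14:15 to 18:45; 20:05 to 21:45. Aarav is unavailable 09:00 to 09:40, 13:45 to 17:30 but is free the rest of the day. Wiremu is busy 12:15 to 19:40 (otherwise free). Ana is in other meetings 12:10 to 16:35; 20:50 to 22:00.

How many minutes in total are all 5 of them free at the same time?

Mei free: 09:00-13:00, 18:35-21:40 (invert busy blocks within the working day).
Ines free: 09:30-12:10, 14:15-18:45, 20:05-21:45.
Aarav free: 09:40-13:45, 17:30-22:00 (invert busy blocks within the working day).
Wiremu free: 09:00-12:15, 19:40-22:00 (invert busy blocks within the working day).
Ana free: 09:00-12:10, 16:35-20:50 (invert busy blocks within the working day).
Mei ∩ Ines: 09:30-12:10, 18:35-18:45, 20:05-21:40.
Mei ∩ Ines ∩ Aarav: 09:40-12:10, 18:35-18:45, 20:05-21:40.
Mei ∩ Ines ∩ Aarav ∩ Wiremu: 09:40-12:10, 20:05-21:40.
Mei ∩ Ines ∩ Aarav ∩ Wiremu ∩ Ana: 09:40-12:10, 20:05-20:50.
Those are the intersection windows.
Summing the common windows: 150 + 45 = 195 minutes.

195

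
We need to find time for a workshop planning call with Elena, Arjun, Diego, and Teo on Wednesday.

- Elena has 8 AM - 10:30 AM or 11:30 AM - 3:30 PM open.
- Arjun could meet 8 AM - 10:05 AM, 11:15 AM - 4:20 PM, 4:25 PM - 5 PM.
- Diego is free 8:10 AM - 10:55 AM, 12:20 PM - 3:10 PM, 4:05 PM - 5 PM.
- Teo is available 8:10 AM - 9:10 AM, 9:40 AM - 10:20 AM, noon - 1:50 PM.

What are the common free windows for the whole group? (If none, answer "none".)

Elena ∩ Arjun: 08:00-10:05, 11:30-15:30.
Elena ∩ Arjun ∩ Diego: 08:10-10:05, 12:20-15:10.
Elena ∩ Arjun ∩ Diego ∩ Teo: 08:10-09:10, 09:40-10:05, 12:20-13:50.

08:10-09:10, 09:40-10:05, 12:20-13:50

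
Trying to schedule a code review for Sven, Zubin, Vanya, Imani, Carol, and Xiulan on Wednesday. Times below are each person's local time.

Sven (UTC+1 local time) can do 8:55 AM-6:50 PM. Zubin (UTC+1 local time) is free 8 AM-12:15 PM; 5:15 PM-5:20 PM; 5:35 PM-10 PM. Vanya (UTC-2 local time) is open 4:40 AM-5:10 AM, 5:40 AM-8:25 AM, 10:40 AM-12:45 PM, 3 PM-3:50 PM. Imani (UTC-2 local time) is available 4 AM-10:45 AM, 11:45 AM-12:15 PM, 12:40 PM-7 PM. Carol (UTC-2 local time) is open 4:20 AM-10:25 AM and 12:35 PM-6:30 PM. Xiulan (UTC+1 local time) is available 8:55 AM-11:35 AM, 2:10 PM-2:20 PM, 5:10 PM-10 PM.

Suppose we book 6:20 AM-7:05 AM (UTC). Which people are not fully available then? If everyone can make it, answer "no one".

Sven in UTC: 07:55-17:50 (subtract 1h to convert from UTC+1).
Zubin in UTC: 07:00-11:15, 16:15-16:20, 16:35-21:00 (subtract 1h to convert from UTC+1).
Vanya in UTC: 06:40-07:10, 07:40-10:25, 12:40-14:45, 17:00-17:50 (add 2h to convert from UTC-2).
Imani in UTC: 06:00-12:45, 13:45-14:15, 14:40-21:00 (add 2h to convert from UTC-2).
Carol in UTC: 06:20-12:25, 14:35-20:30 (add 2h to convert from UTC-2).
Xiulan in UTC: 07:55-10:35, 13:10-13:20, 16:10-21:00 (subtract 1h to convert from UTC+1).
Sven: not fully free for 06:20-07:05. Zubin: not fully free for 06:20-07:05. Vanya: not fully free for 06:20-07:05. Imani: free for 06:20-07:05. Carol: free for 06:20-07:05. Xiulan: not fully free for 06:20-07:05.

Sven, Vanya, Xiulan, Zubin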